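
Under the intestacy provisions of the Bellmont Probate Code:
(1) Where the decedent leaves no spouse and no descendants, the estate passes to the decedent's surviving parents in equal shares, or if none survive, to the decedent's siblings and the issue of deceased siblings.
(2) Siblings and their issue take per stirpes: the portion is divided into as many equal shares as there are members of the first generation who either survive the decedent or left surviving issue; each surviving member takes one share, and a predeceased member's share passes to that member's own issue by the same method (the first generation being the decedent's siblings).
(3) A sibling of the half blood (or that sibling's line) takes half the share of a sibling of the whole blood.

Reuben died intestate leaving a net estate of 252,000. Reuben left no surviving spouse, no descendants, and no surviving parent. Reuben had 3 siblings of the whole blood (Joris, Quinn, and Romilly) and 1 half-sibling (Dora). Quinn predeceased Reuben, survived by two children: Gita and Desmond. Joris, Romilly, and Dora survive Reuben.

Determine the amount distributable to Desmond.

Desmond receives 36,000.

The entire 252,000 passes to the siblings and their issue.
Counting each half-blood sibling's line as half a unit, there are 7/2 units in 252,000, so one unit is 72,000. Whole-blood lines (Joris, Quinn, and Romilly) take 72,000 each; half-blood lines (Dora) take 36,000 each.
Quinn's share (72,000) is divided into 2 shares of 36,000: Gita and Desmond each take 36,000.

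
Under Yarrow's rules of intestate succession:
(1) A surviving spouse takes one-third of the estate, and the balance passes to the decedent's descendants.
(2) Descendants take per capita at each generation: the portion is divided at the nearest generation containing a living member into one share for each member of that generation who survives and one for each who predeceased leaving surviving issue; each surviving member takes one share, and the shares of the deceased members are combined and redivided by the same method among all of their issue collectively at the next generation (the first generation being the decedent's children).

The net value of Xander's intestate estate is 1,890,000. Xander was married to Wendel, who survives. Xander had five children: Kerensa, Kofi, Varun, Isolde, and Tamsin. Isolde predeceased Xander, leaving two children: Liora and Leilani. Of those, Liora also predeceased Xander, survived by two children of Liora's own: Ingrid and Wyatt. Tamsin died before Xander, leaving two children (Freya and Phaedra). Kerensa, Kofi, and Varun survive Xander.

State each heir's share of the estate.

Wendel takes one-third of 1,890,000 = 630,000. The remaining 1,260,000 passes to the descendants.
The descendants' portion (1,260,000) is divided at the children's generation into 5 shares of 252,000. Kerensa, Kofi, and Varun each take 252,000. The 2 shares of the deceased (Isolde and Tamsin) are combined into a pool of 504,000.
That pool (504,000) is divided at the grandchildren's generation into 4 shares of 126,000. Leilani, Freya, and Phaedra each take 126,000. The remaining share for the deceased Liora (126,000) is carried to the next generation.
That pool (126,000) is divided at the great-grandchildren's generation equally among Ingrid and Wyatt: 63,000 each.

Wendel: 630,000; Kerensa: 252,000; Kofi: 252,000; Varun: 252,000; Ingrid: 63,000; Wyatt: 63,000; Leilani: 126,000; Freya: 126,000; Phaedra: 126,000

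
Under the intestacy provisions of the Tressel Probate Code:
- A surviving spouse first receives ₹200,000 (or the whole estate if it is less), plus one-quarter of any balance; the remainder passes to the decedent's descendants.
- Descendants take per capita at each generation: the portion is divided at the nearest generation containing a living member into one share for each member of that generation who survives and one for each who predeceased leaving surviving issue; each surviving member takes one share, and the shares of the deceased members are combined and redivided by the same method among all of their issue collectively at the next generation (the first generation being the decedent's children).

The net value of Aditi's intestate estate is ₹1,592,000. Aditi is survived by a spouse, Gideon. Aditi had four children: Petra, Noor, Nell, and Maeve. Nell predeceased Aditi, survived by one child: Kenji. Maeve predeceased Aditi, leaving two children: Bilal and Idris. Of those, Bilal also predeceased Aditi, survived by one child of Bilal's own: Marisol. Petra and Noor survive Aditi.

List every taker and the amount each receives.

Gideon first takes ₹200,000, leaving a balance of ₹1,392,000. Gideon then takes one-quarter of the balance (₹348,000), for a total of ₹548,000. The remaining ₹1,044,000 passes to the descendants.
The descendants' portion (₹1,044,000) is divided at the children's generation into 4 shares of ₹261,000. Petra and Noor each take ₹261,000. The 2 shares of the deceased (Nell and Maeve) are combined into a pool of ₹522,000.
That pool (₹522,000) is divided at the grandchildren's generation into 3 shares of ₹174,000. Kenji and Idris each take ₹174,000. The remaining share for the deceased Bilal (₹174,000) is carried to the next generation.
That pool (₹174,000) passes entirely to Marisol, the sole taker at the great-grandchildren's generation.

Gideon: ₹548,000; Petra: ₹261,000; Noor: ₹261,000; Kenji: ₹174,000; Marisol: ₹174,000; Idris: ₹174,000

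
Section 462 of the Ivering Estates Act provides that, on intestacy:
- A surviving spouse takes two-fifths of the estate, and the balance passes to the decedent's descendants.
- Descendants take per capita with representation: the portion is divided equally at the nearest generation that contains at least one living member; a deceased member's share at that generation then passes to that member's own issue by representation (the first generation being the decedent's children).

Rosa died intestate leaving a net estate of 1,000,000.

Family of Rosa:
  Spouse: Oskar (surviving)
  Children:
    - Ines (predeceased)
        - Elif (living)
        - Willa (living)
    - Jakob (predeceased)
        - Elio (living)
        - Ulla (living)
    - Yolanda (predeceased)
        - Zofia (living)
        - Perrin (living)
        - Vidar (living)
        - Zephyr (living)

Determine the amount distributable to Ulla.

Oskar takes two-fifths of 1,000,000 = 400,000. The remaining 600,000 passes to the descendants.
No child survives, so the initial division is made at the grandchildren's generation.
The descendants' portion (600,000) is divided into 8 shares of 75,000: Elif, Willa, Elio, Ulla, Zofia, Perrin, Vidar, and Zephyr each take 75,000.

Ulla receives 75,000.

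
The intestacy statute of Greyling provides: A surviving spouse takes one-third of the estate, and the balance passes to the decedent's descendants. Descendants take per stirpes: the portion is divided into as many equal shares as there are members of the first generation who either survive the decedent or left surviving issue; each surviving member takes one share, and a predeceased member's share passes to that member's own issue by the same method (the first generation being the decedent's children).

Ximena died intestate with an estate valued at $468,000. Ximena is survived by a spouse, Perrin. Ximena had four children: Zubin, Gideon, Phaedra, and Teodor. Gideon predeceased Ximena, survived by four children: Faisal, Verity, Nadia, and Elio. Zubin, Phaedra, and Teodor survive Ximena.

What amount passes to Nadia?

Nadia receives $19,500.

Perrin takes one-third of $468,000 = $156,000. The remaining $312,000 passes to the descendants.
The descendants' portion ($312,000) is divided into 4 shares of $78,000: Zubin, Phaedra, and Teodor each take $78,000; Gideon's $78,000 share passes to Gideon's issue.
Gideon's share ($78,000) is divided into 4 shares of $19,500: Faisal, Verity, Nadia, and Elio each take $19,500.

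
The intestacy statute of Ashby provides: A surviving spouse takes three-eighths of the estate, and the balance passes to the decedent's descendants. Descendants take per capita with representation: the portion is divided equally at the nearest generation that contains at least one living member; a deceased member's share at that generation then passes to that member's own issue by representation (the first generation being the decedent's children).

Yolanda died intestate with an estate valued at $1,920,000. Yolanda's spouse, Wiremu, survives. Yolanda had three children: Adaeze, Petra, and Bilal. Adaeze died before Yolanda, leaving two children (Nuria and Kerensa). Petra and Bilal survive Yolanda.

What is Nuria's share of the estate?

Nuria receives $200,000.

Wiremu takes three-eighths of $1,920,000 = $720,000. The remaining $1,200,000 passes to the descendants.
The descendants' portion ($1,200,000) is divided into 3 shares of $400,000: Petra and Bilal each take $400,000; Adaeze's $400,000 share passes to Adaeze's issue.
Adaeze's share ($400,000) is divided into 2 shares of $200,000: Nuria and Kerensa each take $200,000.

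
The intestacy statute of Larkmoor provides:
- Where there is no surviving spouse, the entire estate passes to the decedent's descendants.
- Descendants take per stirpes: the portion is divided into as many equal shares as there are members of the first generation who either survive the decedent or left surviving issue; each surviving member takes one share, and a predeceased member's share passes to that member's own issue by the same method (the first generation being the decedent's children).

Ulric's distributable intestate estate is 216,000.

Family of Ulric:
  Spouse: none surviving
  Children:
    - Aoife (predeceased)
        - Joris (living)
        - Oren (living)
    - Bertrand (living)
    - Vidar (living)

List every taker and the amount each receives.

Joris: 36,000; Oren: 36,000; Bertrand: 72,000; Vidar: 72,000

The entire 216,000 passes to the descendants.
That amount (216,000) is divided into 3 shares of 72,000: Bertrand and Vidar each take 72,000; Aoife's 72,000 share passes to Aoife's issue.
Aoife's share (72,000) is divided into 2 shares of 36,000: Joris and Oren each take 36,000.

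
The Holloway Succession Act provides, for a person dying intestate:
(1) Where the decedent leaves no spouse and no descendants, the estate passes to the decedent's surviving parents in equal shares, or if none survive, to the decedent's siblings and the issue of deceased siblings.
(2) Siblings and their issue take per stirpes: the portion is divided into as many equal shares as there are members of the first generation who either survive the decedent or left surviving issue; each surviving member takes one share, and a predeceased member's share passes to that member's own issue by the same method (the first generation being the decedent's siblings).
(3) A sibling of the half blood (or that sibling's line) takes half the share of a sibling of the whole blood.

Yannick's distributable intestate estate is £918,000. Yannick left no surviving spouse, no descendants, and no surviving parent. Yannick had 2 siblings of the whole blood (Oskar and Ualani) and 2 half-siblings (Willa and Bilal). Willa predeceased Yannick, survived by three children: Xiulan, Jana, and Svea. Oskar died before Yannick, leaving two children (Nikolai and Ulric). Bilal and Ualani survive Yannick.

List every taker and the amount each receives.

The entire £918,000 passes to the siblings and their issue.
Counting each half-blood sibling's line as half a unit, there are 3 units in £918,000, so one unit is £306,000. Whole-blood lines (Oskar and Ualani) take £306,000 each; half-blood lines (Willa and Bilal) take £153,000 each.
Willa's share (£153,000) is divided into 3 shares of £51,000: Xiulan, Jana, and Svea each take £51,000.
Oskar's share (£306,000) is divided into 2 shares of £153,000: Nikolai and Ulric each take £153,000.

Xiulan: £51,000; Jana: £51,000; Svea: £51,000; Bilal: £153,000; Nikolai: £153,000; Ulric: £153,000; Ualani: £306,000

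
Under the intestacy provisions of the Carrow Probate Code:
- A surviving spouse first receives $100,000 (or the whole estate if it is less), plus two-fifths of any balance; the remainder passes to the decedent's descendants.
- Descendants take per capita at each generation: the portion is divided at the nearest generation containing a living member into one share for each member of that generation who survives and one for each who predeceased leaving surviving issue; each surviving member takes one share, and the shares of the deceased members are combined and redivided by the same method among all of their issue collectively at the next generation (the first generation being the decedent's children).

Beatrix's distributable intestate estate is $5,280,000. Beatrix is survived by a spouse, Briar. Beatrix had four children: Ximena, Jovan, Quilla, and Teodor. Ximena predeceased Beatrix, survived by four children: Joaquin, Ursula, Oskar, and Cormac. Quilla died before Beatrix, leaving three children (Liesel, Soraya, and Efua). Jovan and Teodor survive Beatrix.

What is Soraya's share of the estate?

Briar first takes $100,000, leaving a balance of $5,180,000. Briar then takes two-fifths of the balance ($2,072,000), for a total of $2,172,000. The remaining $3,108,000 passes to the descendants.
The descendants' portion ($3,108,000) is divided at the children's generation into 4 shares of $777,000. Jovan and Teodor each take $777,000. The 2 shares of the deceased (Ximena and Quilla) are combined into a pool of $1,554,000.
That pool ($1,554,000) is divided at the grandchildren's generation equally among Joaquin, Ursula, Oskar, Cormac, Liesel, Soraya, and Efua: $222,000 each.

Soraya receives $222,000.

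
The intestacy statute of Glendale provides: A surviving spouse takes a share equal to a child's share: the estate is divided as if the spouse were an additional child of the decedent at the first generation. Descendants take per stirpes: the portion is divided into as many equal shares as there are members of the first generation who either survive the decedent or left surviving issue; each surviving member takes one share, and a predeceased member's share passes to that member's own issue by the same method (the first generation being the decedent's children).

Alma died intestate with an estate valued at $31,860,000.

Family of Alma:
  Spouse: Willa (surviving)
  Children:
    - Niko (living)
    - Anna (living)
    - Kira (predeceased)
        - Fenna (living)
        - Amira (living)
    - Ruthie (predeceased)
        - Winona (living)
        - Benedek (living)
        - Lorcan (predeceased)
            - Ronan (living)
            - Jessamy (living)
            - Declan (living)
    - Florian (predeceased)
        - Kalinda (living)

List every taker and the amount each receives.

Willa: $5,310,000; Niko: $5,310,000; Anna: $5,310,000; Fenna: $2,655,000; Amira: $2,655,000; Winona: $1,770,000; Benedek: $1,770,000; Ronan: $590,000; Jessamy: $590,000; Declan: $590,000; Kalinda: $5,310,000

The spouse counts as an additional share at the children's level, so there are 6 primary shares of $5,310,000. Willa takes one such share ($5,310,000).
The children's combined portion ($26,550,000) is divided into 5 shares of $5,310,000: Niko and Anna each take $5,310,000; Kira's $5,310,000 share passes to Kira's issue; Ruthie's $5,310,000 share passes to Ruthie's issue; Florian's $5,310,000 share passes to Florian's issue.
Kira's share ($5,310,000) is divided into 2 shares of $2,655,000: Fenna and Amira each take $2,655,000.
Ruthie's share ($5,310,000) is divided into 3 shares of $1,770,000: Winona and Benedek each take $1,770,000; Lorcan's $1,770,000 share passes to Lorcan's issue.
Lorcan's share ($1,770,000) is divided into 3 shares of $590,000: Ronan, Jessamy, and Declan each take $590,000.
Florian's share ($5,310,000) passes entirely to Kalinda.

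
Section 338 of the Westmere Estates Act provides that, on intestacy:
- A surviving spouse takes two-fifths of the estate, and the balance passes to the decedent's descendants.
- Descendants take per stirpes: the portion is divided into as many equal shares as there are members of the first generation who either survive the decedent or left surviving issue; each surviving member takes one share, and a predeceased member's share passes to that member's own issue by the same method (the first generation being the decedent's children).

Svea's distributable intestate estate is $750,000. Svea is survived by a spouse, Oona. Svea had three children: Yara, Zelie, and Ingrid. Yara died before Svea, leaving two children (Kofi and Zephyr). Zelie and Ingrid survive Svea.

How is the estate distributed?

Oona takes two-fifths of $750,000 = $300,000. The remaining $450,000 passes to the descendants.
The descendants' portion ($450,000) is divided into 3 shares of $150,000: Zelie and Ingrid each take $150,000; Yara's $150,000 share passes to Yara's issue.
Yara's share ($150,000) is divided into 2 shares of $75,000: Kofi and Zephyr each take $75,000.

Oona: $300,000; Kofi: $75,000; Zephyr: $75,000; Zelie: $150,000; Ingrid: $150,000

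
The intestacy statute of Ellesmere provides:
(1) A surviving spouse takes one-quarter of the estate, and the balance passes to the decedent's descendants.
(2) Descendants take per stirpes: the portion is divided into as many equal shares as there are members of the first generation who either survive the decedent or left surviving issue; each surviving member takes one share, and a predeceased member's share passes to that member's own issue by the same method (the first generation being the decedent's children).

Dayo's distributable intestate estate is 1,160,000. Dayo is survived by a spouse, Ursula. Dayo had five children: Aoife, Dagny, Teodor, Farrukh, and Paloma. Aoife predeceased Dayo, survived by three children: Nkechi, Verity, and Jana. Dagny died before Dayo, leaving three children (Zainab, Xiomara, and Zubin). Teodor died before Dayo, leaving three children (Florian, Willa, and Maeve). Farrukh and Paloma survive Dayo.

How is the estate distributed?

Ursula: 290,000; Nkechi: 58,000; Verity: 58,000; Jana: 58,000; Zainab: 58,000; Xiomara: 58,000; Zubin: 58,000; Florian: 58,000; Willa: 58,000; Maeve: 58,000; Farrukh: 174,000; Paloma: 174,000

Ursula takes one-quarter of 1,160,000 = 290,000. The remaining 870,000 passes to the descendants.
The descendants' portion (870,000) is divided into 5 shares of 174,000: Farrukh and Paloma each take 174,000; Aoife's 174,000 share passes to Aoife's issue; Dagny's 174,000 share passes to Dagny's issue; Teodor's 174,000 share passes to Teodor's issue.
Aoife's share (174,000) is divided into 3 shares of 58,000: Nkechi, Verity, and Jana each take 58,000.
Dagny's share (174,000) is divided into 3 shares of 58,000: Zainab, Xiomara, and Zubin each take 58,000.
Teodor's share (174,000) is divided into 3 shares of 58,000: Florian, Willa, and Maeve each take 58,000.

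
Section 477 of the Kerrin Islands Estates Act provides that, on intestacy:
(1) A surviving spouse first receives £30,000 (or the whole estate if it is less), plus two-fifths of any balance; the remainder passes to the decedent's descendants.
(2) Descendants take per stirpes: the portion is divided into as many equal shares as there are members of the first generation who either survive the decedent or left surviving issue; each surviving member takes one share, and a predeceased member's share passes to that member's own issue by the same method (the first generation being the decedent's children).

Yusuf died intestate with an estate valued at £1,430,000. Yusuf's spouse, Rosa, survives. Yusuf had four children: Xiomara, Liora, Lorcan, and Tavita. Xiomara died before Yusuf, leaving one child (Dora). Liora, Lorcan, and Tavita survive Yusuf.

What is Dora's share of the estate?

Rosa first takes £30,000, leaving a balance of £1,400,000. Rosa then takes two-fifths of the balance (£560,000), for a total of £590,000. The remaining £840,000 passes to the descendants.
The descendants' portion (£840,000) is divided into 4 shares of £210,000: Liora, Lorcan, and Tavita each take £210,000; Xiomara's £210,000 share passes to Xiomara's issue.
Xiomara's share (£210,000) passes entirely to Dora.

Dora receives £210,000.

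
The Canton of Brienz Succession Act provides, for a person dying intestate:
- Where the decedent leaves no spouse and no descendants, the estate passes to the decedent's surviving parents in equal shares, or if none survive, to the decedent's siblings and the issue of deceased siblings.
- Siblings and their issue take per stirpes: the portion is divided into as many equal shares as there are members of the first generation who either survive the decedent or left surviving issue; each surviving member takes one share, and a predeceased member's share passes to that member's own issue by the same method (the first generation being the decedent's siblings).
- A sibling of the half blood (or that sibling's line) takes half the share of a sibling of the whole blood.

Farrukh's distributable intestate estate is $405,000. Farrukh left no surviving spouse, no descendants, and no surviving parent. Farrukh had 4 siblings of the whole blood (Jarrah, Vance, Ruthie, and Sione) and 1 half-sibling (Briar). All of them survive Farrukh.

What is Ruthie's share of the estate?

The entire $405,000 passes to the siblings and their issue.
Counting each half-blood sibling's line as half a unit, there are 9/2 units in $405,000, so one unit is $90,000. Whole-blood lines (Jarrah, Vance, Ruthie, and Sione) take $90,000 each; half-blood lines (Briar) take $45,000 each.

Ruthie receives $90,000.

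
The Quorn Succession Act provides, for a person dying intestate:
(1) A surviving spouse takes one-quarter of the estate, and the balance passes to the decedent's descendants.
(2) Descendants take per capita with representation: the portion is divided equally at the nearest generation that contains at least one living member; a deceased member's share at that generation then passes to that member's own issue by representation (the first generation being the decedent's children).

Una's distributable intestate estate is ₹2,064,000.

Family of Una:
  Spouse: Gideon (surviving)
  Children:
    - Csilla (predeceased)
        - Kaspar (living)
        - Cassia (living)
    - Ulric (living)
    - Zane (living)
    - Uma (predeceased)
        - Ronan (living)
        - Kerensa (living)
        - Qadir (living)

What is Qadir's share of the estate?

Qadir receives ₹129,000.

Gideon takes one-quarter of ₹2,064,000 = ₹516,000. The remaining ₹1,548,000 passes to the descendants.
The descendants' portion (₹1,548,000) is divided into 4 shares of ₹387,000: Ulric and Zane each take ₹387,000; Csilla's ₹387,000 share passes to Csilla's issue; Uma's ₹387,000 share passes to Uma's issue.
Csilla's share (₹387,000) is divided into 2 shares of ₹193,500: Kaspar and Cassia each take ₹193,500.
Uma's share (₹387,000) is divided into 3 shares of ₹129,000: Ronan, Kerensa, and Qadir each take ₹129,000.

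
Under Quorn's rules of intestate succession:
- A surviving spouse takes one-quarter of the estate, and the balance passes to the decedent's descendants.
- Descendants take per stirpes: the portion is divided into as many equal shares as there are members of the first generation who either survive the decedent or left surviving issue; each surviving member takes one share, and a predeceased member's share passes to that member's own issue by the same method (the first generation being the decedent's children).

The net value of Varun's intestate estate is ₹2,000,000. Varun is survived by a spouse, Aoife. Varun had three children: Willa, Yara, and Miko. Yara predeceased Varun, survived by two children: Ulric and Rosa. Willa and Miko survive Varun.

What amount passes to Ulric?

Ulric receives ₹250,000.

Aoife takes one-quarter of ₹2,000,000 = ₹500,000. The remaining ₹1,500,000 passes to the descendants.
The descendants' portion (₹1,500,000) is divided into 3 shares of ₹500,000: Willa and Miko each take ₹500,000; Yara's ₹500,000 share passes to Yara's issue.
Yara's share (₹500,000) is divided into 2 shares of ₹250,000: Ulric and Rosa each take ₹250,000.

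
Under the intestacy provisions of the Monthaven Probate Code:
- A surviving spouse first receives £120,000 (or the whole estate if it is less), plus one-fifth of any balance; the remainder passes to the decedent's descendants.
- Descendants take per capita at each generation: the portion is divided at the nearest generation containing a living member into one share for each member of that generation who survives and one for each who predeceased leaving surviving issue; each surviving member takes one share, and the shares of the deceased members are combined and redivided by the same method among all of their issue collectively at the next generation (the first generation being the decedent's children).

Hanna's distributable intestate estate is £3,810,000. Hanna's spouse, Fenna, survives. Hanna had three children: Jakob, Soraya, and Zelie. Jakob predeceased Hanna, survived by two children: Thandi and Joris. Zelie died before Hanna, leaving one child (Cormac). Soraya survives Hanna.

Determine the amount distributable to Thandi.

Thandi receives £656,000.

Fenna first takes £120,000, leaving a balance of £3,690,000. Fenna then takes one-fifth of the balance (£738,000), for a total of £858,000. The remaining £2,952,000 passes to the descendants.
The descendants' portion (£2,952,000) is divided at the children's generation into 3 shares of £984,000. Soraya takes £984,000. The 2 shares of the deceased (Jakob and Zelie) are combined into a pool of £1,968,000.
That pool (£1,968,000) is divided at the grandchildren's generation equally among Thandi, Joris, and Cormac: £656,000 each.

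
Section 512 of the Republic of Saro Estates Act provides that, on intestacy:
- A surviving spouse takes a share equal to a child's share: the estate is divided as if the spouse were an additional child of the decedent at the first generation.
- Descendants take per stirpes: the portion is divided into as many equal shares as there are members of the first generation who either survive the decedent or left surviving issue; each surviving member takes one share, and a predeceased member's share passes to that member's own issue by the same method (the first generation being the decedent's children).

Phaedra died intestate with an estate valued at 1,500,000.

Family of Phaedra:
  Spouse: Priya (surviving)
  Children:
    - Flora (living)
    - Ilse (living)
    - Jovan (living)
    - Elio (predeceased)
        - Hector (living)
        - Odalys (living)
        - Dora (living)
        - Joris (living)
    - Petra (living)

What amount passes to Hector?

The spouse counts as an additional share at the children's level, so there are 6 primary shares of 250,000. Priya takes one such share (250,000).
The children's combined portion (1,250,000) is divided into 5 shares of 250,000: Flora, Ilse, Jovan, and Petra each take 250,000; Elio's 250,000 share passes to Elio's issue.
Elio's share (250,000) is divided into 4 shares of 62,500: Hector, Odalys, Dora, and Joris each take 62,500.

Hector receives 62,500.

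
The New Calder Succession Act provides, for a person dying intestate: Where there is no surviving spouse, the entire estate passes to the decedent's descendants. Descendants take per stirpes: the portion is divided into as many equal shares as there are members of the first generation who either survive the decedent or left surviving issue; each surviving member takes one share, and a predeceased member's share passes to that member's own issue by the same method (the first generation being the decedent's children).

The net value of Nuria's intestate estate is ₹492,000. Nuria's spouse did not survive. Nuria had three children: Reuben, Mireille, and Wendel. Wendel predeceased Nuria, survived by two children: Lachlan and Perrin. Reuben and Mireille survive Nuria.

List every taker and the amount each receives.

The entire ₹492,000 passes to the descendants.
That amount (₹492,000) is divided into 3 shares of ₹164,000: Reuben and Mireille each take ₹164,000; Wendel's ₹164,000 share passes to Wendel's issue.
Wendel's share (₹164,000) is divided into 2 shares of ₹82,000: Lachlan and Perrin each take ₹82,000.

Reuben: ₹164,000; Mireille: ₹164,000; Lachlan: ₹82,000; Perrin: ₹82,000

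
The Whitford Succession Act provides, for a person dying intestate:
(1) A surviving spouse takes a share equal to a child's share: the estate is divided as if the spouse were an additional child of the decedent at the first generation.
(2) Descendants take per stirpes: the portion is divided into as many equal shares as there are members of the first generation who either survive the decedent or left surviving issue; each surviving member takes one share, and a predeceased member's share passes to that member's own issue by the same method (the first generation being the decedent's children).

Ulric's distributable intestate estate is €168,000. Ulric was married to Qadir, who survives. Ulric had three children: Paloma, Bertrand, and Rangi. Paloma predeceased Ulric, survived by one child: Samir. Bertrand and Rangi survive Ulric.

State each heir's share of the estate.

The spouse counts as an additional share at the children's level, so there are 4 primary shares of €42,000. Qadir takes one such share (€42,000).
The children's combined portion (€126,000) is divided into 3 shares of €42,000: Bertrand and Rangi each take €42,000; Paloma's €42,000 share passes to Paloma's issue.
Paloma's share (€42,000) passes entirely to Samir.

Qadir: €42,000; Samir: €42,000; Bertrand: €42,000; Rangi: €42,000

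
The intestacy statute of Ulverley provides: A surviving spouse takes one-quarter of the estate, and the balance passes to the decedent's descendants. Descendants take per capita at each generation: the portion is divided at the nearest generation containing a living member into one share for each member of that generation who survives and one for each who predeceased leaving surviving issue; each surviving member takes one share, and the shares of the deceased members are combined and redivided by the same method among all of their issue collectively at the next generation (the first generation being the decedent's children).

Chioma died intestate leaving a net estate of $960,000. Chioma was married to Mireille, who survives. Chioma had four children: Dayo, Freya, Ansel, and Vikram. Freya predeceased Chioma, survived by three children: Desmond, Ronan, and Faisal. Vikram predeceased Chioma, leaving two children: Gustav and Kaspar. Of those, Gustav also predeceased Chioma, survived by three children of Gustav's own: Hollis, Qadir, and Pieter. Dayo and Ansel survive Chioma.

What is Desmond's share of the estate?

Mireille takes one-quarter of $960,000 = $240,000. The remaining $720,000 passes to the descendants.
The descendants' portion ($720,000) is divided at the children's generation into 4 shares of $180,000. Dayo and Ansel each take $180,000. The 2 shares of the deceased (Freya and Vikram) are combined into a pool of $360,000.
That pool ($360,000) is divided at the grandchildren's generation into 5 shares of $72,000. Desmond, Ronan, Faisal, and Kaspar each take $72,000. The remaining share for the deceased Gustav ($72,000) is carried to the next generation.
That pool ($72,000) is divided at the great-grandchildren's generation equally among Hollis, Qadir, and Pieter: $24,000 each.

Desmond receives $72,000.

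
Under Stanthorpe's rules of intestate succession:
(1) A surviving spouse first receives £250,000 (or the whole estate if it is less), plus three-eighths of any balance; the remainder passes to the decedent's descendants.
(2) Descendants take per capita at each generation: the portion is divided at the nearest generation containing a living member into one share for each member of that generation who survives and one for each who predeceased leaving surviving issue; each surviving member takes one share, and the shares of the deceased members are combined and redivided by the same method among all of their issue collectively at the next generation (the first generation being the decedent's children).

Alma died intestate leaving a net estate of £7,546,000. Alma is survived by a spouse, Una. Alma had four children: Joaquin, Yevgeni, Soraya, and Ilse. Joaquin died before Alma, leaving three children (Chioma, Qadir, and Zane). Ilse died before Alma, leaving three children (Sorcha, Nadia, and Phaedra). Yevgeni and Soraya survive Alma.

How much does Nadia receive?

Una first takes £250,000, leaving a balance of £7,296,000. Una then takes three-eighths of the balance (£2,736,000), for a total of £2,986,000. The remaining £4,560,000 passes to the descendants.
The descendants' portion (£4,560,000) is divided at the children's generation into 4 shares of £1,140,000. Yevgeni and Soraya each take £1,140,000. The 2 shares of the deceased (Joaquin and Ilse) are combined into a pool of £2,280,000.
That pool (£2,280,000) is divided at the grandchildren's generation equally among Chioma, Qadir, Zane, Sorcha, Nadia, and Phaedra: £380,000 each.

Nadia receives £380,000.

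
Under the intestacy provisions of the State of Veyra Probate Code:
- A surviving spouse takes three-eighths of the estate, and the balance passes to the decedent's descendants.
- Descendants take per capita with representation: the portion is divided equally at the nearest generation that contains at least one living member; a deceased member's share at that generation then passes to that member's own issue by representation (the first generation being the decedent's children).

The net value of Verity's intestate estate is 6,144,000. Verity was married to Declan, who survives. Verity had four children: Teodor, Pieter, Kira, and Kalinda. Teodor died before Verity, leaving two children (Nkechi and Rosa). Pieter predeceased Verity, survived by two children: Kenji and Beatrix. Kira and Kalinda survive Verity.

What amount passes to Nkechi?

Declan takes three-eighths of 6,144,000 = 2,304,000. The remaining 3,840,000 passes to the descendants.
The descendants' portion (3,840,000) is divided into 4 shares of 960,000: Kira and Kalinda each take 960,000; Teodor's 960,000 share passes to Teodor's issue; Pieter's 960,000 share passes to Pieter's issue.
Teodor's share (960,000) is divided into 2 shares of 480,000: Nkechi and Rosa each take 480,000.
Pieter's share (960,000) is divided into 2 shares of 480,000: Kenji and Beatrix each take 480,000.

Nkechi receives 480,000.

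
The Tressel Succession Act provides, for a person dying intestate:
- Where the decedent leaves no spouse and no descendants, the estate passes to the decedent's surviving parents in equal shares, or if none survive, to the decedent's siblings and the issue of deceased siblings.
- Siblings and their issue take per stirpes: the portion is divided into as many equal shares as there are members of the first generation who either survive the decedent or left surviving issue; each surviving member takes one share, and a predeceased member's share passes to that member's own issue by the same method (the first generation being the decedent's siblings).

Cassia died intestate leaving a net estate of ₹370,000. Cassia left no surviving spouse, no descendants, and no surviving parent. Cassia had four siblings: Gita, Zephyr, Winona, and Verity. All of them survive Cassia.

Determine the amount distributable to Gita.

The entire ₹370,000 passes to the siblings and their issue.
That amount (₹370,000) is divided into 4 shares of ₹92,500: Gita, Zephyr, Winona, and Verity each take ₹92,500.

Gita receives ₹92,500.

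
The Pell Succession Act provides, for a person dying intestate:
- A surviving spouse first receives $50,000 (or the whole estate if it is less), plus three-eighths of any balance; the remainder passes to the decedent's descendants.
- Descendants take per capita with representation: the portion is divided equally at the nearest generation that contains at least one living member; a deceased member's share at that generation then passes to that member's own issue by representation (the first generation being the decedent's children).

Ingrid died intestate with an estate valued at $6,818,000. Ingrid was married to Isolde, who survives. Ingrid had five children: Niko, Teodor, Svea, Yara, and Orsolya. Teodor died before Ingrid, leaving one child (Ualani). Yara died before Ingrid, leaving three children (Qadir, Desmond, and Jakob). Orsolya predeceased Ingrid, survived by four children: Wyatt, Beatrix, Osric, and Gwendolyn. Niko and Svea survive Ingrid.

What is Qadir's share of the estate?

Qadir receives $282,000.

Isolde first takes $50,000, leaving a balance of $6,768,000. Isolde then takes three-eighths of the balance ($2,538,000), for a total of $2,588,000. The remaining $4,230,000 passes to the descendants.
The descendants' portion ($4,230,000) is divided into 5 shares of $846,000: Niko and Svea each take $846,000; Teodor's $846,000 share passes to Teodor's issue; Yara's $846,000 share passes to Yara's issue; Orsolya's $846,000 share passes to Orsolya's issue.
Teodor's share ($846,000) passes entirely to Ualani.
Yara's share ($846,000) is divided into 3 shares of $282,000: Qadir, Desmond, and Jakob each take $282,000.
Orsolya's share ($846,000) is divided into 4 shares of $211,500: Wyatt, Beatrix, Osric, and Gwendolyn each take $211,500.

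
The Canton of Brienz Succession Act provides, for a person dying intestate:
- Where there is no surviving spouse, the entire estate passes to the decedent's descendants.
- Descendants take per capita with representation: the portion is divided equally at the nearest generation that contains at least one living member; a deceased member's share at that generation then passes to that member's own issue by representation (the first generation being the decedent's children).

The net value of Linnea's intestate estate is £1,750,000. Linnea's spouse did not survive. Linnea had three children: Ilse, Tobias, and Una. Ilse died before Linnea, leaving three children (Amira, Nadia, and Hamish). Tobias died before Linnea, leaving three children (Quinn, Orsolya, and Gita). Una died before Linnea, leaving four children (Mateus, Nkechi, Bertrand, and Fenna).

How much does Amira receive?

Amira receives £175,000.

The entire £1,750,000 passes to the descendants.
No child survives, so the initial division is made at the grandchildren's generation.
That amount (£1,750,000) is divided into 10 shares of £175,000: Amira, Nadia, Hamish, Quinn, Orsolya, Gita, Mateus, Nkechi, Bertrand, and Fenna each take £175,000.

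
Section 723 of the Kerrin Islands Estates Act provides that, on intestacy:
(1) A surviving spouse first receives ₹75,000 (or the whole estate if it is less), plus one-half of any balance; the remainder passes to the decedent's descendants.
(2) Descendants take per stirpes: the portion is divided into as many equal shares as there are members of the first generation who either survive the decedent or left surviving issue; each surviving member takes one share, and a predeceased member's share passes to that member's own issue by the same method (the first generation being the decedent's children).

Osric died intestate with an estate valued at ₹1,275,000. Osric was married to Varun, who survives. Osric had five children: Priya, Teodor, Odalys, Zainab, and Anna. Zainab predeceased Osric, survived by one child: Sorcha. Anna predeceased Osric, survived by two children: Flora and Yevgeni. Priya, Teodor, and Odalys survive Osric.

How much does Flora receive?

Varun first takes ₹75,000, leaving a balance of ₹1,200,000. Varun then takes one-half of the balance (₹600,000), for a total of ₹675,000. The remaining ₹600,000 passes to the descendants.
The descendants' portion (₹600,000) is divided into 5 shares of ₹120,000: Priya, Teodor, and Odalys each take ₹120,000; Zainab's ₹120,000 share passes to Zainab's issue; Anna's ₹120,000 share passes to Anna's issue.
Zainab's share (₹120,000) passes entirely to Sorcha.
Anna's share (₹120,000) is divided into 2 shares of ₹60,000: Flora and Yevgeni each take ₹60,000.

Flora receives ₹60,000.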